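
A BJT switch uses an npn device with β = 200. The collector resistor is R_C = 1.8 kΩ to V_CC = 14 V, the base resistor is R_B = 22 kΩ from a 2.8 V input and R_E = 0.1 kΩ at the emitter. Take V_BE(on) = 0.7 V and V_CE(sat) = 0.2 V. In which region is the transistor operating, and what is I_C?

Assume active: I_B = (2.8 − 0.7)/(22 + 201×0.1) = 0.0499 mA, I_C = β·I_B = 9.98 mA.
Then V_CE = 14 − 9.98×1.8 − 10×0.1 = -4.96 V < 0.2 V — the active assumption fails.
Re-solve with V_CE = 0.2 V. KCL at the emitter: V_E/R_E = (V_BB−0.7−V_E)/R_B + (V_CC−0.2−V_E)/R_C, giving V_E = 0.732 V.
I_C = (V_CC − 0.2 − V_E)/R_C = (13.8 − 0.732)/1.8 = 7.26 mA.
Check: I_B = (2.1 − 0.732)/22 = 0.0622 mA, and β·I_B = 12.4 mA > I_C, confirming saturation.

saturation; I_C ≈ 7.3 mA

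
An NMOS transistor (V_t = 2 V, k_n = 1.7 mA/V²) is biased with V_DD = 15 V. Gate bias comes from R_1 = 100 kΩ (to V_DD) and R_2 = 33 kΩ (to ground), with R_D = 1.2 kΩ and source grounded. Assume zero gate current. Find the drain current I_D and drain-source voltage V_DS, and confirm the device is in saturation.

V_G = V_DD·R_2/(R_1+R_2) = 15×33/133 = 3.72 V. With the source grounded, V_GS = V_G = 3.72 V.
Assume saturation: I_D = (k_n/2)(V_GS − V_t)² = (1.7/2)×(3.72 − 2)² = 0.85×1.72² = 2.52 mA.
V_DS = V_DD − I_D·R_D = 15 − 2.52×1.2 = 12 V.
Saturation requires V_DS ≥ V_GS − V_t = 1.72 V; 12 ≥ 1.72 ✓.

I_D ≈ 2.5 mA, V_DS ≈ 12 V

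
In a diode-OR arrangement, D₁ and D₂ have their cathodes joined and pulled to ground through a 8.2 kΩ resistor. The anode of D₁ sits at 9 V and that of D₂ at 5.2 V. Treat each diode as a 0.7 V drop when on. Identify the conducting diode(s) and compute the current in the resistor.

Assume both conduct. Then node N would need to be at both 9−0.7 = 8.3 V and 5.2−0.7 = 4.5 V, which is impossible.
Assume only D₁ conducts: V_N = 9 − 0.7 = 8.3 V, so I_R = 8.3/8.2 = 1.01 mA.
Check D₂: its anode-to-cathode voltage is 5.2 − 8.3 = -3.1 V < 0.7 V, so it is off. The assumption is consistent.

Only D₁ conducts; I_R ≈ 1 mA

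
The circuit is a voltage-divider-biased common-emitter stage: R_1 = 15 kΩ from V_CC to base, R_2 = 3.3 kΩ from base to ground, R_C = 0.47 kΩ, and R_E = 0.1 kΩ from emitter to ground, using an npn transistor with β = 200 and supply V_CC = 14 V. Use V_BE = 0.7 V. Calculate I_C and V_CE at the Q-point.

I_C ≈ 16 mA, V_CE ≈ 4.9 V

Thevenize the base divider: V_Th = V_CC·R_2/(R_1+R_2) = 14×3.3/18.3 = 2.52 V, R_Th = R_1‖R_2 = 2.7 kΩ.
Base-emitter loop: V_Th = I_B·R_Th + V_BE + (β+1)I_B·R_E, so I_B = (2.52 − 0.7) / (2.7 + 201×0.1) = 0.08 mA.
I_C = β·I_B = 200×0.08 = 16 mA, and I_E = (β+1)I_B = 16.1 mA.
V_CE = V_CC − I_C·R_C − I_E·R_E = 14 − 16×0.47 − 16.1×0.1 = 4.87 V.
V_CE = 4.87 V > 0.2 V confirms active-region operation.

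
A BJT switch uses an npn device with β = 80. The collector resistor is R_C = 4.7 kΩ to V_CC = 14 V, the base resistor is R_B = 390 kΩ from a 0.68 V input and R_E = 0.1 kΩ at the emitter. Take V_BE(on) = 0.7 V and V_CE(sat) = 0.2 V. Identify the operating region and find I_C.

cutoff; I_C ≈ 0

V_BB = 0.68 V ≤ V_BE(on) = 0.7 V, so the base-emitter junction is not forward biased.
The transistor is in cutoff: I_B = I_C = 0.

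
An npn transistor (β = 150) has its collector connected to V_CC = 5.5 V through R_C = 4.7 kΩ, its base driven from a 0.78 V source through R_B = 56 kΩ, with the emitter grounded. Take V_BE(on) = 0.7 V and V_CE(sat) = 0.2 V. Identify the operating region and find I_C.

Assume active. Base-emitter loop: I_B = (V_BB − V_BE)/R_B = (0.78 − 0.7)/56 = 0.00143 mA.
I_C = β·I_B = 150×0.00143 = 0.214 mA.
V_CE = V_CC − I_C·R_C = 5.5 − 0.214×4.7 = 4.49 V > V_CE(sat), so the active-region assumption holds.

active; I_C ≈ 0.21 mA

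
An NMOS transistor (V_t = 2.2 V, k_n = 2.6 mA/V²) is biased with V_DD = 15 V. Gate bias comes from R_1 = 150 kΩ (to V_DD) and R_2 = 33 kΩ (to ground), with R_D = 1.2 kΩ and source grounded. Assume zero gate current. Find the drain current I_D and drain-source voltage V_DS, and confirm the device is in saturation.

I_D ≈ 0.33 mA, V_DS ≈ 15 V

V_G = V_DD·R_2/(R_1+R_2) = 15×33/183 = 2.7 V. With the source grounded, V_GS = V_G = 2.7 V.
Assume saturation: I_D = (k_n/2)(V_GS − V_t)² = (2.6/2)×(2.7 − 2.2)² = 1.3×0.505² = 0.331 mA.
V_DS = V_DD − I_D·R_D = 15 − 0.331×1.2 = 14.6 V.
Saturation requires V_DS ≥ V_GS − V_t = 0.505 V; 14.6 ≥ 0.505 ✓.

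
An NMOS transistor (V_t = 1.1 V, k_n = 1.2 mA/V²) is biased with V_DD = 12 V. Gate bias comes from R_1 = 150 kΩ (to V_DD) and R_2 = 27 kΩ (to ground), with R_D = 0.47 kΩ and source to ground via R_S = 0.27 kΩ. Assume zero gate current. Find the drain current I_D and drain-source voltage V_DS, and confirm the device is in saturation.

I_D ≈ 0.26 mA, V_DS ≈ 12 V

V_G = V_DD·R_2/(R_1+R_2) = 12×27/177 = 1.83 V.
Assume saturation: I_D = (k_n/2)(V_GS − V_t)² with V_GS = V_G − I_D·R_S = 1.83 − 0.27·I_D.
Substituting gives 0.0437·I_D² − 1.24·I_D + 0.32 = 0, with roots I_D = 0.261 or 28 mA.
The root I_D = 28 mA gives V_GS = -5.73 V ≤ V_t, so take I_D = 0.261 mA.
Then V_GS = 1.76 V and V_DS = V_DD − I_D(R_D+R_S) = 12 − 0.261×0.74 = 11.8 V.
Saturation requires V_DS ≥ V_GS − V_t = 0.66 V; 11.8 ≥ 0.66 ✓.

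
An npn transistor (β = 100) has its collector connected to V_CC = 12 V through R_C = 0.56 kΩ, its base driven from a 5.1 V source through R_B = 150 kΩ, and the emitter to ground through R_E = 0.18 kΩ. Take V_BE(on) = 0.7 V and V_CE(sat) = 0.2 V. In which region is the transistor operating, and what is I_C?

Assume active. Base-emitter loop: I_B = (V_BB − V_BE)/(R_B + (β+1)R_E) = (5.1 − 0.7)/(150 + 101×0.18) = 0.0262 mA.
I_C = β·I_B = 100×0.0262 = 2.62 mA.
V_CE = V_CC − I_C·R_C − I_E·R_E = 12 − 2.62×0.56 − 2.64×0.18 = 10.1 V > V_CE(sat), so the active-region assumption holds.

active; I_C ≈ 2.6 mA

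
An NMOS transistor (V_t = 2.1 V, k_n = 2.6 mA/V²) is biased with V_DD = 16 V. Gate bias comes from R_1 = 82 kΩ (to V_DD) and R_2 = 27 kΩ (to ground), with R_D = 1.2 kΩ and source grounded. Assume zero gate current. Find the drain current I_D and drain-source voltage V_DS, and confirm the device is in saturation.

I_D ≈ 4.5 mA, V_DS ≈ 11 V

V_G = V_DD·R_2/(R_1+R_2) = 16×27/109 = 3.96 V. With the source grounded, V_GS = V_G = 3.96 V.
Assume saturation: I_D = (k_n/2)(V_GS − V_t)² = (2.6/2)×(3.96 − 2.1)² = 1.3×1.86² = 4.51 mA.
V_DS = V_DD − I_D·R_D = 16 − 4.51×1.2 = 10.6 V.
Saturation requires V_DS ≥ V_GS − V_t = 1.86 V; 10.6 ≥ 1.86 ✓.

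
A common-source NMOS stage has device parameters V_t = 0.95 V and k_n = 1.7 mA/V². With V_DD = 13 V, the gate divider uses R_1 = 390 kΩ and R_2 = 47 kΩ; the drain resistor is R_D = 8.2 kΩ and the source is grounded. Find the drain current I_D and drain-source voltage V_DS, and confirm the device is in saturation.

V_G = V_DD·R_2/(R_1+R_2) = 13×47/437 = 1.4 V. With the source grounded, V_GS = V_G = 1.4 V.
Assume saturation: I_D = (k_n/2)(V_GS − V_t)² = (1.7/2)×(1.4 − 0.95)² = 0.85×0.448² = 0.171 mA.
V_DS = V_DD − I_D·R_D = 13 − 0.171×8.2 = 11.6 V.
Saturation requires V_DS ≥ V_GS − V_t = 0.448 V; 11.6 ≥ 0.448 ✓.

I_D ≈ 0.17 mA, V_DS ≈ 12 V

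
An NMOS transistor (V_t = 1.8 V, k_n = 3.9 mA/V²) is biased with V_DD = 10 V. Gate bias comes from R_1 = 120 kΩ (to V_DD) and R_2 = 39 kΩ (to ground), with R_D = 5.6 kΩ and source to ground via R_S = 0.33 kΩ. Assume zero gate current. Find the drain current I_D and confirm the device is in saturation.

I_D ≈ 0.48 mA

V_G = V_DD·R_2/(R_1+R_2) = 10×39/159 = 2.45 V.
Assume saturation: I_D = (k_n/2)(V_GS − V_t)² with V_GS = V_G − I_D·R_S = 2.45 − 0.33·I_D.
Substituting gives 0.212·I_D² − 1.84·I_D + 0.831 = 0, with roots I_D = 0.478 or 8.19 mA.
The root I_D = 8.19 mA gives V_GS = -0.249 V ≤ V_t, so take I_D = 0.478 mA.
Then V_GS = 2.3 V and V_DS = V_DD − I_D(R_D+R_S) = 10 − 0.478×5.93 = 7.17 V.
Saturation requires V_DS ≥ V_GS − V_t = 0.495 V; 7.17 ≥ 0.495 ✓.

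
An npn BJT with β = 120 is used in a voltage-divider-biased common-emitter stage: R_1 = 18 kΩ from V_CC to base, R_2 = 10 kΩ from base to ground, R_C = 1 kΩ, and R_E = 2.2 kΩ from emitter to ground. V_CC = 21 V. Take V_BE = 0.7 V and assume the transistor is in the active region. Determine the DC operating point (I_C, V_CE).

Thevenize the base divider: V_Th = V_CC·R_2/(R_1+R_2) = 21×10/28 = 7.5 V, R_Th = R_1‖R_2 = 6.43 kΩ.
Base-emitter loop: V_Th = I_B·R_Th + V_BE + (β+1)I_B·R_E, so I_B = (7.5 − 0.7) / (6.43 + 121×2.2) = 0.0249 mA.
I_C = β·I_B = 120×0.0249 = 2.99 mA, and I_E = (β+1)I_B = 3.02 mA.
V_CE = V_CC − I_C·R_C − I_E·R_E = 21 − 2.99×1 − 3.02×2.2 = 11.4 V.
V_CE = 11.4 V > 0.2 V confirms active-region operation.

I_C ≈ 3 mA, V_CE ≈ 11 V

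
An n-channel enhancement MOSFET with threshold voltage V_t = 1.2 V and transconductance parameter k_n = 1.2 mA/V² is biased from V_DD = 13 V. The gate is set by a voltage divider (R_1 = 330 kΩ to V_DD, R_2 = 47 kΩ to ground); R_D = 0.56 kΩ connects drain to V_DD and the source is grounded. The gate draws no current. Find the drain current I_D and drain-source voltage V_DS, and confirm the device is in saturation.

I_D ≈ 0.11 mA, V_DS ≈ 13 V

V_G = V_DD·R_2/(R_1+R_2) = 13×47/377 = 1.62 V. With the source grounded, V_GS = V_G = 1.62 V.
Assume saturation: I_D = (k_n/2)(V_GS − V_t)² = (1.2/2)×(1.62 − 1.2)² = 0.6×0.421² = 0.106 mA.
V_DS = V_DD − I_D·R_D = 13 − 0.106×0.56 = 12.9 V.
Saturation requires V_DS ≥ V_GS − V_t = 0.421 V; 12.9 ≥ 0.421 ✓.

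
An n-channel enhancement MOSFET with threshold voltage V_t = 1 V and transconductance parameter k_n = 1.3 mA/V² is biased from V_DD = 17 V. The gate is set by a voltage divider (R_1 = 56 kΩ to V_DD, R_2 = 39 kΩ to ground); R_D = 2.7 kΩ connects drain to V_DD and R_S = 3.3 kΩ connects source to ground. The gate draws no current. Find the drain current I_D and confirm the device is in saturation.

V_G = V_DD·R_2/(R_1+R_2) = 17×39/95 = 6.98 V.
Assume saturation: I_D = (k_n/2)(V_GS − V_t)² with V_GS = V_G − I_D·R_S = 6.98 − 3.3·I_D.
Substituting gives 7.08·I_D² − 26.6·I_D + 23.2 = 0, with roots I_D = 1.37 or 2.39 mA.
The root I_D = 2.39 mA gives V_GS = -0.919 V ≤ V_t, so take I_D = 1.37 mA.
Then V_GS = 2.45 V and V_DS = V_DD − I_D(R_D+R_S) = 17 − 1.37×6 = 8.77 V.
Saturation requires V_DS ≥ V_GS − V_t = 1.45 V; 8.77 ≥ 1.45 ✓.

I_D ≈ 1.4 mA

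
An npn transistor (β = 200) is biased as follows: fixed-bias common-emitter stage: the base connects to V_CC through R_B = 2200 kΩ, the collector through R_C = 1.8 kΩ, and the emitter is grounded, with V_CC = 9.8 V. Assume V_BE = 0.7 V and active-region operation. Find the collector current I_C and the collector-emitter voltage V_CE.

Base loop: V_CC = I_B·R_B + V_BE, so I_B = (9.8 − 0.7)/2200 kΩ = 0.00414 mA.
In the active region I_C = β·I_B = 200 × 0.00414 = 0.827 mA.
Collector loop: V_CE = V_CC − I_C·R_C = 9.8 − 0.827×1.8 = 8.31 V.
Since V_CE = 8.31 V > V_CE(sat) ≈ 0.2 V, the transistor is in the active region as assumed.

I_C ≈ 0.83 mA, V_CE ≈ 8.3 V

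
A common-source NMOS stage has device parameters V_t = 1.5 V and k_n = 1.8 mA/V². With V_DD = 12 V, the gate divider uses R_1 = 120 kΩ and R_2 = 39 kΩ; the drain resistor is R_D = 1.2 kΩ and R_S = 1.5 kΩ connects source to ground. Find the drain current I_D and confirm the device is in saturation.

I_D ≈ 0.48 mA

V_G = V_DD·R_2/(R_1+R_2) = 12×39/159 = 2.94 V.
Assume saturation: I_D = (k_n/2)(V_GS − V_t)² with V_GS = V_G − I_D·R_S = 2.94 − 1.5·I_D.
Substituting gives 2.03·I_D² − 4.9·I_D + 1.88 = 0, with roots I_D = 0.477 or 1.94 mA.
The root I_D = 1.94 mA gives V_GS = 0.0313 V ≤ V_t, so take I_D = 0.477 mA.
Then V_GS = 2.23 V and V_DS = V_DD − I_D(R_D+R_S) = 12 − 0.477×2.7 = 10.7 V.
Saturation requires V_DS ≥ V_GS − V_t = 0.728 V; 10.7 ≥ 0.728 ✓.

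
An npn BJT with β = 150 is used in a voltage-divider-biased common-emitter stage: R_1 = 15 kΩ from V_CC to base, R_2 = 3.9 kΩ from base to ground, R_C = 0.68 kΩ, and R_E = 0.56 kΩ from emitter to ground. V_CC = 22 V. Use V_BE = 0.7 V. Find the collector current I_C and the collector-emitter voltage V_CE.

I_C ≈ 6.6 mA, V_CE ≈ 14 V

Thevenize the base divider: V_Th = V_CC·R_2/(R_1+R_2) = 22×3.9/18.9 = 4.54 V, R_Th = R_1‖R_2 = 3.1 kΩ.
Base-emitter loop: V_Th = I_B·R_Th + V_BE + (β+1)I_B·R_E, so I_B = (4.54 − 0.7) / (3.1 + 151×0.56) = 0.0438 mA.
I_C = β·I_B = 150×0.0438 = 6.57 mA, and I_E = (β+1)I_B = 6.61 mA.
V_CE = V_CC − I_C·R_C − I_E·R_E = 22 − 6.57×0.68 − 6.61×0.56 = 13.8 V.
V_CE = 13.8 V > 0.2 V confirms active-region operation.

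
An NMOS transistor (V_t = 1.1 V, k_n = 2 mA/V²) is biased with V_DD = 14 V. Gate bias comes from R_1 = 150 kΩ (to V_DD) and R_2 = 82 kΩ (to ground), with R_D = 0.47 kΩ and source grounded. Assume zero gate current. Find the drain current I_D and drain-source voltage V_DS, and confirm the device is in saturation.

V_G = V_DD·R_2/(R_1+R_2) = 14×82/232 = 4.95 V. With the source grounded, V_GS = V_G = 4.95 V.
Assume saturation: I_D = (k_n/2)(V_GS − V_t)² = (2/2)×(4.95 − 1.1)² = 1×3.85² = 14.8 mA.
V_DS = V_DD − I_D·R_D = 14 − 14.8×0.47 = 7.04 V.
Saturation requires V_DS ≥ V_GS − V_t = 3.85 V; 7.04 ≥ 3.85 ✓.

I_D ≈ 15 mA, V_DS ≈ 7 V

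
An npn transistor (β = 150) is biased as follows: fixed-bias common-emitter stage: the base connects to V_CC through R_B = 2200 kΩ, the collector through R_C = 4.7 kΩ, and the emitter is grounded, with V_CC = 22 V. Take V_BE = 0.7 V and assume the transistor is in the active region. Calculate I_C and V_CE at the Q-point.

Base loop: V_CC = I_B·R_B + V_BE, so I_B = (22 − 0.7)/2200 kΩ = 0.00968 mA.
In the active region I_C = β·I_B = 150 × 0.00968 = 1.45 mA.
Collector loop: V_CE = V_CC − I_C·R_C = 22 − 1.45×4.7 = 15.2 V.
Since V_CE = 15.2 V > V_CE(sat) ≈ 0.2 V, the transistor is in the active region as assumed.

I_C ≈ 1.5 mA, V_CE ≈ 15 V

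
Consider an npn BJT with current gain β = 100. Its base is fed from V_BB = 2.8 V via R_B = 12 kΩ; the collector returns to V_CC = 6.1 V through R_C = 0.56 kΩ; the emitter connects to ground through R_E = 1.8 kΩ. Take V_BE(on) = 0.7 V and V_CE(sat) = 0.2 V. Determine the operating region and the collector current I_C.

Assume active. Base-emitter loop: I_B = (V_BB − V_BE)/(R_B + (β+1)R_E) = (2.8 − 0.7)/(12 + 101×1.8) = 0.0108 mA.
I_C = β·I_B = 100×0.0108 = 1.08 mA.
V_CE = V_CC − I_C·R_C − I_E·R_E = 6.1 − 1.08×0.56 − 1.09×1.8 = 3.52 V > V_CE(sat), so the active-region assumption holds.

active; I_C ≈ 1.1 mA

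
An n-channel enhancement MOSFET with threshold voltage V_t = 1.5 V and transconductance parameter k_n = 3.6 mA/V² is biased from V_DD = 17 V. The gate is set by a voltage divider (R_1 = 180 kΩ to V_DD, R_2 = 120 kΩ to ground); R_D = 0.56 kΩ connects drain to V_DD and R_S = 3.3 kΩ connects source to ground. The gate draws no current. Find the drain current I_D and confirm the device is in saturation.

I_D ≈ 1.3 mA

V_G = V_DD·R_2/(R_1+R_2) = 17×120/300 = 6.8 V.
Assume saturation: I_D = (k_n/2)(V_GS − V_t)² with V_GS = V_G − I_D·R_S = 6.8 − 3.3·I_D.
Substituting gives 19.6·I_D² − 64·I_D + 50.6 = 0, with roots I_D = 1.34 or 1.92 mA.
The root I_D = 1.92 mA gives V_GS = 0.467 V ≤ V_t, so take I_D = 1.34 mA.
Then V_GS = 2.36 V and V_DS = V_DD − I_D(R_D+R_S) = 17 − 1.34×3.86 = 11.8 V.
Saturation requires V_DS ≥ V_GS − V_t = 0.864 V; 11.8 ≥ 0.864 ✓.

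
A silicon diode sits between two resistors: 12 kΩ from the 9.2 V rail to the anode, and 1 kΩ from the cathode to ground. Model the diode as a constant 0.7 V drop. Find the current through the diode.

The two resistors are in series with the diode, so KVL gives 9.2 = I·12 + 0.7 + I·1.
I = (9.2 − 0.7) / (12 + 1) kΩ = 8.5 / 13 = 0.654 mA.

I ≈ 0.65 mA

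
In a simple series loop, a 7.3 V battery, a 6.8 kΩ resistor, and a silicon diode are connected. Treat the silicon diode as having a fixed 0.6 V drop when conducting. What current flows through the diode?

KVL around the loop: 7.3 = V_D + I·R = 0.6 + I × 6.8 kΩ.
So I = (7.3 − 0.6) / 6.8 kΩ = 6.7 / 6.8 = 0.985 mA.

I ≈ 0.99 mA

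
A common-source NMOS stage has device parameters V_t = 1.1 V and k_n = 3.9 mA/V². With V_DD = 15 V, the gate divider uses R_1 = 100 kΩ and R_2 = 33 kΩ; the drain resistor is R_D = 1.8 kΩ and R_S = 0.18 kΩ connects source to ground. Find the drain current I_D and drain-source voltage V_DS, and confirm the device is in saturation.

I_D ≈ 5.4 mA, V_DS ≈ 4.4 V

V_G = V_DD·R_2/(R_1+R_2) = 15×33/133 = 3.72 V.
Assume saturation: I_D = (k_n/2)(V_GS − V_t)² with V_GS = V_G − I_D·R_S = 3.72 − 0.18·I_D.
Substituting gives 0.0632·I_D² − 2.84·I_D + 13.4 = 0, with roots I_D = 5.36 or 39.6 mA.
The root I_D = 39.6 mA gives V_GS = -3.41 V ≤ V_t, so take I_D = 5.36 mA.
Then V_GS = 2.76 V and V_DS = V_DD − I_D(R_D+R_S) = 15 − 5.36×1.98 = 4.39 V.
Saturation requires V_DS ≥ V_GS − V_t = 1.66 V; 4.39 ≥ 1.66 ✓.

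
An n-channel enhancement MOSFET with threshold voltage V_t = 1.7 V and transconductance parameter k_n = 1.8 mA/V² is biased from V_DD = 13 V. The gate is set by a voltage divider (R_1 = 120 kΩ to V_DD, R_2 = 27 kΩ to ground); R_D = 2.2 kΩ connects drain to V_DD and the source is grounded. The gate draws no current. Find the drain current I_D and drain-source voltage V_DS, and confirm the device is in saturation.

I_D ≈ 0.43 mA, V_DS ≈ 12 V

V_G = V_DD·R_2/(R_1+R_2) = 13×27/147 = 2.39 V. With the source grounded, V_GS = V_G = 2.39 V.
Assume saturation: I_D = (k_n/2)(V_GS − V_t)² = (1.8/2)×(2.39 − 1.7)² = 0.9×0.688² = 0.426 mA.
V_DS = V_DD − I_D·R_D = 13 − 0.426×2.2 = 12.1 V.
Saturation requires V_DS ≥ V_GS − V_t = 0.688 V; 12.1 ≥ 0.688 ✓.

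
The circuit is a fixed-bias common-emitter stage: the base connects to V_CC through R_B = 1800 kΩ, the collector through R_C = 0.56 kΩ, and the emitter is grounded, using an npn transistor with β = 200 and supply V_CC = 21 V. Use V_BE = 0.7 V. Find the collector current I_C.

I_C ≈ 2.3 mA

Base loop: V_CC = I_B·R_B + V_BE, so I_B = (21 − 0.7)/1800 kΩ = 0.0113 mA.
In the active region I_C = β·I_B = 200 × 0.0113 = 2.26 mA.
Collector loop: V_CE = V_CC − I_C·R_C = 21 − 2.26×0.56 = 19.7 V.
Since V_CE = 19.7 V > V_CE(sat) ≈ 0.2 V, the transistor is in the active region as assumed.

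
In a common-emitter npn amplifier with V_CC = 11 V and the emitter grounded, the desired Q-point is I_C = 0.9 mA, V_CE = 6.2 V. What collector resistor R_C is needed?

R_C ≈ 5.3 kΩ

Collector loop: V_CC = I_C·R_C + V_CE.
R_C = (V_CC − V_CE)/I_C = (11 − 6.2)/0.9 = 5.33 kΩ.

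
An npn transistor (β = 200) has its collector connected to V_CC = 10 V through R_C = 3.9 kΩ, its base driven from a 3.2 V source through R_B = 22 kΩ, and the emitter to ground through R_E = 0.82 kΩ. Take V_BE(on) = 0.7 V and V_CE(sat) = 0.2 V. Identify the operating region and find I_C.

saturation; I_C ≈ 2.1 mA

Assume active: I_B = (3.2 − 0.7)/(22 + 201×0.82) = 0.0134 mA, I_C = β·I_B = 2.68 mA.
Then V_CE = 10 − 2.68×3.9 − 2.69×0.82 = -2.64 V < 0.2 V — the active assumption fails.
Re-solve with V_CE = 0.2 V. KCL at the emitter: V_E/R_E = (V_BB−0.7−V_E)/R_B + (V_CC−0.2−V_E)/R_C, giving V_E = 1.73 V.
I_C = (V_CC − 0.2 − V_E)/R_C = (9.8 − 1.73)/3.9 = 2.07 mA.
Check: I_B = (2.5 − 1.73)/22 = 0.0352 mA, and β·I_B = 7.03 mA > I_C, confirming saturation.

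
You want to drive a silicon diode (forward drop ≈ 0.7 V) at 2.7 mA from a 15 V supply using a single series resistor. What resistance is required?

The resistor drops V_S − V_D = 15 − 0.7 = 14.3 V at 2.7 mA.
R = 14.3 V / 2.7 mA = 5.3 kΩ.

R ≈ 5.3 kΩ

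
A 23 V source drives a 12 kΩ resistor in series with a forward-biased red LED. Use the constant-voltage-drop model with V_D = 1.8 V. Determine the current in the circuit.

KVL around the loop: 23 = V_D + I·R = 1.8 + I × 12 kΩ.
So I = (23 − 1.8) / 12 kΩ = 21.2 / 12 = 1.77 mA.

I ≈ 1.8 mA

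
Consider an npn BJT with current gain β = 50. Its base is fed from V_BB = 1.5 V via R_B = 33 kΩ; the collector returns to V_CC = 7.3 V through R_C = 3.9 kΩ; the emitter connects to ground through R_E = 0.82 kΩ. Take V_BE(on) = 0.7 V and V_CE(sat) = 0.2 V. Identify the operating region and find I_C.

Assume active. Base-emitter loop: I_B = (V_BB − V_BE)/(R_B + (β+1)R_E) = (1.5 − 0.7)/(33 + 51×0.82) = 0.0107 mA.
I_C = β·I_B = 50×0.0107 = 0.535 mA.
V_CE = V_CC − I_C·R_C − I_E·R_E = 7.3 − 0.535×3.9 − 0.545×0.82 = 4.77 V > V_CE(sat), so the active-region assumption holds.

active; I_C ≈ 0.53 mA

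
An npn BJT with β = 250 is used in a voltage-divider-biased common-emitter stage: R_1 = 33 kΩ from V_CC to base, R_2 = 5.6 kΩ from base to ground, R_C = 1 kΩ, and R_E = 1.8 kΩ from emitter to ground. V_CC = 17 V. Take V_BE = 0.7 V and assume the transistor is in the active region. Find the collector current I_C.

I_C ≈ 0.97 mA

Thevenize the base divider: V_Th = V_CC·R_2/(R_1+R_2) = 17×5.6/38.6 = 2.47 V, R_Th = R_1‖R_2 = 4.79 kΩ.
Base-emitter loop: V_Th = I_B·R_Th + V_BE + (β+1)I_B·R_E, so I_B = (2.47 − 0.7) / (4.79 + 251×1.8) = 0.00387 mA.
I_C = β·I_B = 250×0.00387 = 0.967 mA, and I_E = (β+1)I_B = 0.971 mA.
V_CE = V_CC − I_C·R_C − I_E·R_E = 17 − 0.967×1 − 0.971×1.8 = 14.3 V.
V_CE = 14.3 V > 0.2 V confirms active-region operation.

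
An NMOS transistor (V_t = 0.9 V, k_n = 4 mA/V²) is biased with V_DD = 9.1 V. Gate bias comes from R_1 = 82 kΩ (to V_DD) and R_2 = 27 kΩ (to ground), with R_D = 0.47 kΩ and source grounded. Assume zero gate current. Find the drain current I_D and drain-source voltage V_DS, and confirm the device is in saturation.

I_D ≈ 3.7 mA, V_DS ≈ 7.4 V

V_G = V_DD·R_2/(R_1+R_2) = 9.1×27/109 = 2.25 V. With the source grounded, V_GS = V_G = 2.25 V.
Assume saturation: I_D = (k_n/2)(V_GS − V_t)² = (4/2)×(2.25 − 0.9)² = 2×1.35² = 3.67 mA.
V_DS = V_DD − I_D·R_D = 9.1 − 3.67×0.47 = 7.38 V.
Saturation requires V_DS ≥ V_GS − V_t = 1.35 V; 7.38 ≥ 1.35 ✓.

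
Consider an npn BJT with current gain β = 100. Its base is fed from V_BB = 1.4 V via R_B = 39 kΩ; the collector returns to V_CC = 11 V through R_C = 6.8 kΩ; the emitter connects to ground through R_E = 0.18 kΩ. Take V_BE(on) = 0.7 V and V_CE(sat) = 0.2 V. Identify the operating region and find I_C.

Assume active. Base-emitter loop: I_B = (V_BB − V_BE)/(R_B + (β+1)R_E) = (1.4 − 0.7)/(39 + 101×0.18) = 0.0122 mA.
I_C = β·I_B = 100×0.0122 = 1.22 mA.
V_CE = V_CC − I_C·R_C − I_E·R_E = 11 − 1.22×6.8 − 1.24×0.18 = 2.45 V > V_CE(sat), so the active-region assumption holds.

active; I_C ≈ 1.2 mA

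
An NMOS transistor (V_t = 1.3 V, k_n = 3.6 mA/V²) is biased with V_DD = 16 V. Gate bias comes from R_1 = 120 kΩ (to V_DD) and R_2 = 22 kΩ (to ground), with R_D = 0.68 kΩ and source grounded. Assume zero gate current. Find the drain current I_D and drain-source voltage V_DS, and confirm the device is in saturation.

I_D ≈ 2.5 mA, V_DS ≈ 14 V

V_G = V_DD·R_2/(R_1+R_2) = 16×22/142 = 2.48 V. With the source grounded, V_GS = V_G = 2.48 V.
Assume saturation: I_D = (k_n/2)(V_GS − V_t)² = (3.6/2)×(2.48 − 1.3)² = 1.8×1.18² = 2.5 mA.
V_DS = V_DD − I_D·R_D = 16 − 2.5×0.68 = 14.3 V.
Saturation requires V_DS ≥ V_GS − V_t = 1.18 V; 14.3 ≥ 1.18 ✓.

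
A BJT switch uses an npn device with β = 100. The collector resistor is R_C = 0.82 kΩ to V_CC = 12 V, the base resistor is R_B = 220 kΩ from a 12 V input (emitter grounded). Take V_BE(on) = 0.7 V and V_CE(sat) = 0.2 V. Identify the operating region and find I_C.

Assume active. Base-emitter loop: I_B = (V_BB − V_BE)/R_B = (12 − 0.7)/220 = 0.0514 mA.
I_C = β·I_B = 100×0.0514 = 5.14 mA.
V_CE = V_CC − I_C·R_C = 12 − 5.14×0.82 = 7.79 V > V_CE(sat), so the active-region assumption holds.

active; I_C ≈ 5.1 mA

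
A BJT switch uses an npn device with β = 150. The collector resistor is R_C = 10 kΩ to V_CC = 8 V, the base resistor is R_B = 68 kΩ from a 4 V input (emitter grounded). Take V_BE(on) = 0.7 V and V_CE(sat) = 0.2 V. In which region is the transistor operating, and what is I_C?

saturation; I_C ≈ 0.78 mA

Assume active: I_B = (4 − 0.7)/68 = 0.0485 mA, giving I_C = β·I_B = 7.28 mA.
But then V_CE = 8 − 7.28×10 = -64.8 V < V_CE(sat) = 0.2 V — impossible in the active region.
So the transistor is saturated. With V_CE = 0.2 V, I_C = (V_CC − 0.2)/R_C = 7.8/10 = 0.78 mA.
Check: β·I_B = 7.28 mA > I_C = 0.78 mA, confirming saturation.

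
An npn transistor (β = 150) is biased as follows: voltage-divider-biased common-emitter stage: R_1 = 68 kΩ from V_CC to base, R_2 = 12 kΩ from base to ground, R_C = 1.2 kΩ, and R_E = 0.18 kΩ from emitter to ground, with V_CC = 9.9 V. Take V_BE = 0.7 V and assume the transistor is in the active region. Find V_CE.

Thevenize the base divider: V_Th = V_CC·R_2/(R_1+R_2) = 9.9×12/80 = 1.49 V, R_Th = R_1‖R_2 = 10.2 kΩ.
Base-emitter loop: V_Th = I_B·R_Th + V_BE + (β+1)I_B·R_E, so I_B = (1.49 − 0.7) / (10.2 + 151×0.18) = 0.021 mA.
I_C = β·I_B = 150×0.021 = 3.15 mA, and I_E = (β+1)I_B = 3.17 mA.
V_CE = V_CC − I_C·R_C − I_E·R_E = 9.9 − 3.15×1.2 − 3.17×0.18 = 5.55 V.
V_CE = 5.55 V > 0.2 V confirms active-region operation.

V_CE ≈ 5.5 V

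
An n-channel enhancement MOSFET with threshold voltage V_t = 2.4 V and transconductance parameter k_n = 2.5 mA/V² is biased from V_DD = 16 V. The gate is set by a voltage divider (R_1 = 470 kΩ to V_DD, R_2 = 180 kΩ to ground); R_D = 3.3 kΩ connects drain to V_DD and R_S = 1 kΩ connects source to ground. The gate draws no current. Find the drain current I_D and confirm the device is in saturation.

I_D ≈ 1.1 mA

V_G = V_DD·R_2/(R_1+R_2) = 16×180/650 = 4.43 V.
Assume saturation: I_D = (k_n/2)(V_GS − V_t)² with V_GS = V_G − I_D·R_S = 4.43 − 1·I_D.
Substituting gives 1.25·I_D² − 6.08·I_D + 5.16 = 0, with roots I_D = 1.09 or 3.77 mA.
The root I_D = 3.77 mA gives V_GS = 0.664 V ≤ V_t, so take I_D = 1.09 mA.
Then V_GS = 3.34 V and V_DS = V_DD − I_D(R_D+R_S) = 16 − 1.09×4.3 = 11.3 V.
Saturation requires V_DS ≥ V_GS − V_t = 0.936 V; 11.3 ≥ 0.936 ✓.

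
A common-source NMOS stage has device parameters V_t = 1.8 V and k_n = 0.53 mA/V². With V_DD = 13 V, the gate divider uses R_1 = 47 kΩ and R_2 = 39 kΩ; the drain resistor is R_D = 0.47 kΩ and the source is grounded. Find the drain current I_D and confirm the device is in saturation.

V_G = V_DD·R_2/(R_1+R_2) = 13×39/86 = 5.9 V. With the source grounded, V_GS = V_G = 5.9 V.
Assume saturation: I_D = (k_n/2)(V_GS − V_t)² = (0.53/2)×(5.9 − 1.8)² = 0.265×4.1² = 4.44 mA.
V_DS = V_DD − I_D·R_D = 13 − 4.44×0.47 = 10.9 V.
Saturation requires V_DS ≥ V_GS − V_t = 4.1 V; 10.9 ≥ 4.1 ✓.

I_D ≈ 4.4 mA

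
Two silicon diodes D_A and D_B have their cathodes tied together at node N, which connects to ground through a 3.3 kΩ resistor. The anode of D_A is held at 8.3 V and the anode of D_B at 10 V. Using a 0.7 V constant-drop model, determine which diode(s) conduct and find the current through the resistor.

Assume both conduct. Then node N would need to be at both 8.3−0.7 = 7.6 V and 10−0.7 = 9.3 V, which is impossible.
Assume only D_B conducts: V_N = 10 − 0.7 = 9.3 V, so I_R = 9.3/3.3 = 2.82 mA.
Check D_A: its anode-to-cathode voltage is 8.3 − 9.3 = -1 V < 0.7 V, so it is off. The assumption is consistent.

Only D_B conducts; I_R ≈ 2.8 mA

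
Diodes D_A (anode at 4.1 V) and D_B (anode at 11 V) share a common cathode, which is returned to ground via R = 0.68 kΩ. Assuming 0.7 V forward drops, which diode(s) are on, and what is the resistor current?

Assume both conduct. Then node N would need to be at both 4.1−0.7 = 3.4 V and 11−0.7 = 10.3 V, which is impossible.
Assume only D_B conducts: V_N = 11 − 0.7 = 10.3 V, so I_R = 10.3/0.68 = 15.1 mA.
Check D_A: its anode-to-cathode voltage is 4.1 − 10.3 = -6.2 V < 0.7 V, so it is off. The assumption is consistent.

Only D_B conducts; I_R ≈ 15 mA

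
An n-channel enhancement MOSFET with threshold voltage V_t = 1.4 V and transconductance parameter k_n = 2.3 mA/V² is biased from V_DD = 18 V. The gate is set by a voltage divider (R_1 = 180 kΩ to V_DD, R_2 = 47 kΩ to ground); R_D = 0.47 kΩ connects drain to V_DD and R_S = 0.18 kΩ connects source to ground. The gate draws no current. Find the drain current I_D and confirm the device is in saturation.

I_D ≈ 3.4 mA

V_G = V_DD·R_2/(R_1+R_2) = 18×47/227 = 3.73 V.
Assume saturation: I_D = (k_n/2)(V_GS − V_t)² with V_GS = V_G − I_D·R_S = 3.73 − 0.18·I_D.
Substituting gives 0.0373·I_D² − 1.96·I_D + 6.23 = 0, with roots I_D = 3.39 or 49.3 mA.
The root I_D = 49.3 mA gives V_GS = -5.15 V ≤ V_t, so take I_D = 3.39 mA.
Then V_GS = 3.12 V and V_DS = V_DD − I_D(R_D+R_S) = 18 − 3.39×0.65 = 15.8 V.
Saturation requires V_DS ≥ V_GS − V_t = 1.72 V; 15.8 ≥ 1.72 ✓.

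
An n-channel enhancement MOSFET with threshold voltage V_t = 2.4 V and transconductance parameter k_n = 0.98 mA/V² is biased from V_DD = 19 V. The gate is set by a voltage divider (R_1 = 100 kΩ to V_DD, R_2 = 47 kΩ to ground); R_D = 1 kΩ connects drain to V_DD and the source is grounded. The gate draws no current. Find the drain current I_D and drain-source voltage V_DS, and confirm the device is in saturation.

I_D ≈ 6.6 mA, V_DS ≈ 12 V

V_G = V_DD·R_2/(R_1+R_2) = 19×47/147 = 6.07 V. With the source grounded, V_GS = V_G = 6.07 V.
Assume saturation: I_D = (k_n/2)(V_GS − V_t)² = (0.98/2)×(6.07 − 2.4)² = 0.49×3.67² = 6.62 mA.
V_DS = V_DD − I_D·R_D = 19 − 6.62×1 = 12.4 V.
Saturation requires V_DS ≥ V_GS − V_t = 3.67 V; 12.4 ≥ 3.67 ✓.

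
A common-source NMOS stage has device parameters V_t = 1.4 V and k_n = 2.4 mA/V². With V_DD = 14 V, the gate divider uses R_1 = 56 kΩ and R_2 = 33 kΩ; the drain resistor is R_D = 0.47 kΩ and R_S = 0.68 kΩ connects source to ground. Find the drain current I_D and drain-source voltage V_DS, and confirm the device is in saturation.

V_G = V_DD·R_2/(R_1+R_2) = 14×33/89 = 5.19 V.
Assume saturation: I_D = (k_n/2)(V_GS − V_t)² with V_GS = V_G − I_D·R_S = 5.19 − 0.68·I_D.
Substituting gives 0.555·I_D² − 7.19·I_D + 17.2 = 0, with roots I_D = 3.18 or 9.77 mA.
The root I_D = 9.77 mA gives V_GS = -1.45 V ≤ V_t, so take I_D = 3.18 mA.
Then V_GS = 3.03 V and V_DS = V_DD − I_D(R_D+R_S) = 14 − 3.18×1.15 = 10.3 V.
Saturation requires V_DS ≥ V_GS − V_t = 1.63 V; 10.3 ≥ 1.63 ✓.

I_D ≈ 3.2 mA, V_DS ≈ 10 V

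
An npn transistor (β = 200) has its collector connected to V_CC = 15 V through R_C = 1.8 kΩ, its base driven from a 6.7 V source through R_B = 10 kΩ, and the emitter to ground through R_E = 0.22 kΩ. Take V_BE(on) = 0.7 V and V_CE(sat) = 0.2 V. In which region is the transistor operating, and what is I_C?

Assume active: I_B = (6.7 − 0.7)/(10 + 201×0.22) = 0.111 mA, I_C = β·I_B = 22.1 mA.
Then V_CE = 15 − 22.1×1.8 − 22.2×0.22 = -29.7 V < 0.2 V — the active assumption fails.
Re-solve with V_CE = 0.2 V. KCL at the emitter: V_E/R_E = (V_BB−0.7−V_E)/R_B + (V_CC−0.2−V_E)/R_C, giving V_E = 1.7 V.
I_C = (V_CC − 0.2 − V_E)/R_C = (14.8 − 1.7)/1.8 = 7.28 mA.
Check: I_B = (6 − 1.7)/10 = 0.43 mA, and β·I_B = 86.1 mA > I_C, confirming saturation.

saturation; I_C ≈ 7.3 mA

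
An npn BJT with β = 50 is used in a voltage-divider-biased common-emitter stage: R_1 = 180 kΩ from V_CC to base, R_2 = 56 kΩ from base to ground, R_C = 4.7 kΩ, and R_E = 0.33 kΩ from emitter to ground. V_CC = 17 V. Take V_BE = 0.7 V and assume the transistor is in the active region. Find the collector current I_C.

I_C ≈ 2.8 mA

Thevenize the base divider: V_Th = V_CC·R_2/(R_1+R_2) = 17×56/236 = 4.03 V, R_Th = R_1‖R_2 = 42.7 kΩ.
Base-emitter loop: V_Th = I_B·R_Th + V_BE + (β+1)I_B·R_E, so I_B = (4.03 − 0.7) / (42.7 + 51×0.33) = 0.056 mA.
I_C = β·I_B = 50×0.056 = 2.8 mA, and I_E = (β+1)I_B = 2.86 mA.
V_CE = V_CC − I_C·R_C − I_E·R_E = 17 − 2.8×4.7 − 2.86×0.33 = 2.9 V.
V_CE = 2.9 V > 0.2 V confirms active-region operation.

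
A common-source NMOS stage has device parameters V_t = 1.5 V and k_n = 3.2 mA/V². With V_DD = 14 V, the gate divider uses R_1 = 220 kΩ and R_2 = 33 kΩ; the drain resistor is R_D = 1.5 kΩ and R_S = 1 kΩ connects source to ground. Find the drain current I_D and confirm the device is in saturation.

V_G = V_DD·R_2/(R_1+R_2) = 14×33/253 = 1.83 V.
Assume saturation: I_D = (k_n/2)(V_GS − V_t)² with V_GS = V_G − I_D·R_S = 1.83 − 1·I_D.
Substituting gives 1.6·I_D² − 2.04·I_D + 0.17 = 0, with roots I_D = 0.0895 or 1.19 mA.
The root I_D = 1.19 mA gives V_GS = 0.638 V ≤ V_t, so take I_D = 0.0895 mA.
Then V_GS = 1.74 V and V_DS = V_DD − I_D(R_D+R_S) = 14 − 0.0895×2.5 = 13.8 V.
Saturation requires V_DS ≥ V_GS − V_t = 0.237 V; 13.8 ≥ 0.237 ✓.

I_D ≈ 0.09 mA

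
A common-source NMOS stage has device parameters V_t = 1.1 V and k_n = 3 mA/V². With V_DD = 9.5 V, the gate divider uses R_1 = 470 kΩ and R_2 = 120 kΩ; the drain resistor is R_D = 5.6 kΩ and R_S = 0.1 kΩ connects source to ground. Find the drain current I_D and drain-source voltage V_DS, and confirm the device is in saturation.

I_D ≈ 0.84 mA, V_DS ≈ 4.7 V

V_G = V_DD·R_2/(R_1+R_2) = 9.5×120/590 = 1.93 V.
Assume saturation: I_D = (k_n/2)(V_GS − V_t)² with V_GS = V_G − I_D·R_S = 1.93 − 0.1·I_D.
Substituting gives 0.015·I_D² − 1.25·I_D + 1.04 = 0, with roots I_D = 0.84 or 82.5 mA.
The root I_D = 82.5 mA gives V_GS = -6.31 V ≤ V_t, so take I_D = 0.84 mA.
Then V_GS = 1.85 V and V_DS = V_DD − I_D(R_D+R_S) = 9.5 − 0.84×5.7 = 4.71 V.
Saturation requires V_DS ≥ V_GS − V_t = 0.748 V; 4.71 ≥ 0.748 ✓.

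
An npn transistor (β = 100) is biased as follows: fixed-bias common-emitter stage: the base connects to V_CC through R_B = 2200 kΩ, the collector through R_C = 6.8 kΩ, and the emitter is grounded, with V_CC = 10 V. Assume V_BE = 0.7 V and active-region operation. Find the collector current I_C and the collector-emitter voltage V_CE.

I_C ≈ 0.42 mA, V_CE ≈ 7.1 V

Base loop: V_CC = I_B·R_B + V_BE, so I_B = (10 − 0.7)/2200 kΩ = 0.00423 mA.
In the active region I_C = β·I_B = 100 × 0.00423 = 0.423 mA.
Collector loop: V_CE = V_CC − I_C·R_C = 10 − 0.423×6.8 = 7.13 V.
Since V_CE = 7.13 V > V_CE(sat) ≈ 0.2 V, the transistor is in the active region as assumed.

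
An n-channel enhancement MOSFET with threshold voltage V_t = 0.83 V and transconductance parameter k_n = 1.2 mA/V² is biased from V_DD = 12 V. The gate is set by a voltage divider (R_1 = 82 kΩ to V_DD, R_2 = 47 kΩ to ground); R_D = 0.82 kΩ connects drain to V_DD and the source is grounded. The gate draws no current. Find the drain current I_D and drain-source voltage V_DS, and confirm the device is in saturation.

I_D ≈ 7.5 mA, V_DS ≈ 5.8 V

V_G = V_DD·R_2/(R_1+R_2) = 12×47/129 = 4.37 V. With the source grounded, V_GS = V_G = 4.37 V.
Assume saturation: I_D = (k_n/2)(V_GS − V_t)² = (1.2/2)×(4.37 − 0.83)² = 0.6×3.54² = 7.53 mA.
V_DS = V_DD − I_D·R_D = 12 − 7.53×0.82 = 5.83 V.
Saturation requires V_DS ≥ V_GS − V_t = 3.54 V; 5.83 ≥ 3.54 ✓.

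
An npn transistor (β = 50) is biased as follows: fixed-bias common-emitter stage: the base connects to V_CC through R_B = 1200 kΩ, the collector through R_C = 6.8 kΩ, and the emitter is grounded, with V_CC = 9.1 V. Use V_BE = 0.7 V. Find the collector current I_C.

I_C ≈ 0.35 mA

Base loop: V_CC = I_B·R_B + V_BE, so I_B = (9.1 − 0.7)/1200 kΩ = 0.007 mA.
In the active region I_C = β·I_B = 50 × 0.007 = 0.35 mA.
Collector loop: V_CE = V_CC − I_C·R_C = 9.1 − 0.35×6.8 = 6.72 V.
Since V_CE = 6.72 V > V_CE(sat) ≈ 0.2 V, the transistor is in the active region as assumed.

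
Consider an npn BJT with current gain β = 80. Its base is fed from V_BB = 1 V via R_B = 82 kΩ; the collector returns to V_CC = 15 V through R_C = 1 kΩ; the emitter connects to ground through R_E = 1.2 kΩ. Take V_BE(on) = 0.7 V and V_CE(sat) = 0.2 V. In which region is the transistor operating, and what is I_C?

Assume active. Base-emitter loop: I_B = (V_BB − V_BE)/(R_B + (β+1)R_E) = (1 − 0.7)/(82 + 81×1.2) = 0.00167 mA.
I_C = β·I_B = 80×0.00167 = 0.134 mA.
V_CE = V_CC − I_C·R_C − I_E·R_E = 15 − 0.134×1 − 0.136×1.2 = 14.7 V > V_CE(sat), so the active-region assumption holds.

active; I_C ≈ 0.13 mA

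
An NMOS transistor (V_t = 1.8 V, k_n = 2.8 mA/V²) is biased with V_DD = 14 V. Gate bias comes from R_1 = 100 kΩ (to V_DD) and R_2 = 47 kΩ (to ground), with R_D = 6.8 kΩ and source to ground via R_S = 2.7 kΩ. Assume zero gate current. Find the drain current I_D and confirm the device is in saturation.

I_D ≈ 0.72 mA

V_G = V_DD·R_2/(R_1+R_2) = 14×47/147 = 4.48 V.
Assume saturation: I_D = (k_n/2)(V_GS − V_t)² with V_GS = V_G − I_D·R_S = 4.48 − 2.7·I_D.
Substituting gives 10.2·I_D² − 21.2·I_D + 10 = 0, with roots I_D = 0.725 or 1.36 mA.
The root I_D = 1.36 mA gives V_GS = 0.816 V ≤ V_t, so take I_D = 0.725 mA.
Then V_GS = 2.52 V and V_DS = V_DD − I_D(R_D+R_S) = 14 − 0.725×9.5 = 7.12 V.
Saturation requires V_DS ≥ V_GS − V_t = 0.719 V; 7.12 ≥ 0.719 ✓.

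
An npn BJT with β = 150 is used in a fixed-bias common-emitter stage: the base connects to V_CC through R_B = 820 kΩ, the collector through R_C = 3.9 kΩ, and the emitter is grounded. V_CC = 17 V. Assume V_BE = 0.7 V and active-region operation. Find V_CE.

V_CE ≈ 5.4 V

Base loop: V_CC = I_B·R_B + V_BE, so I_B = (17 − 0.7)/820 kΩ = 0.0199 mA.
In the active region I_C = β·I_B = 150 × 0.0199 = 2.98 mA.
Collector loop: V_CE = V_CC − I_C·R_C = 17 − 2.98×3.9 = 5.37 V.
Since V_CE = 5.37 V > V_CE(sat) ≈ 0.2 V, the transistor is in the active region as assumed.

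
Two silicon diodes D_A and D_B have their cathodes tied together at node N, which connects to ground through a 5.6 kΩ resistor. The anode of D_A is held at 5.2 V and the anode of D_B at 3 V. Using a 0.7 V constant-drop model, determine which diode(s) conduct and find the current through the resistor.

Assume both conduct. Then node N would need to be at both 5.2−0.7 = 4.5 V and 3−0.7 = 2.3 V, which is impossible.
Assume only D_A conducts: V_N = 5.2 − 0.7 = 4.5 V, so I_R = 4.5/5.6 = 0.804 mA.
Check D_B: its anode-to-cathode voltage is 3 − 4.5 = -1.5 V < 0.7 V, so it is off. The assumption is consistent.

Only D_A conducts; I_R ≈ 0.8 mA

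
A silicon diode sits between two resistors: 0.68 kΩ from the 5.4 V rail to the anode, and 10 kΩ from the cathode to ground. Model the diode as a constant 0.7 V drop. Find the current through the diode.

The two resistors are in series with the diode, so KVL gives 5.4 = I·0.68 + 0.7 + I·10.
I = (5.4 − 0.7) / (0.68 + 10) kΩ = 4.7 / 10.7 = 0.44 mA.

I ≈ 0.44 mA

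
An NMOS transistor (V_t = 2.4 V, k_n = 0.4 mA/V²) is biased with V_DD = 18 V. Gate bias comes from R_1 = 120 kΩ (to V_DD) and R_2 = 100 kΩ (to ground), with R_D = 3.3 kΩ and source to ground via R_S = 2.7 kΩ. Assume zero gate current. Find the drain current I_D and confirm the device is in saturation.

V_G = V_DD·R_2/(R_1+R_2) = 18×100/220 = 8.18 V.
Assume saturation: I_D = (k_n/2)(V_GS − V_t)² with V_GS = V_G − I_D·R_S = 8.18 − 2.7·I_D.
Substituting gives 1.46·I_D² − 7.24·I_D + 6.69 = 0, with roots I_D = 1.22 or 3.74 mA.
The root I_D = 3.74 mA gives V_GS = -1.93 V ≤ V_t, so take I_D = 1.22 mA.
Then V_GS = 4.87 V and V_DS = V_DD − I_D(R_D+R_S) = 18 − 1.22×6 = 10.7 V.
Saturation requires V_DS ≥ V_GS − V_t = 2.47 V; 10.7 ≥ 2.47 ✓.

I_D ≈ 1.2 mA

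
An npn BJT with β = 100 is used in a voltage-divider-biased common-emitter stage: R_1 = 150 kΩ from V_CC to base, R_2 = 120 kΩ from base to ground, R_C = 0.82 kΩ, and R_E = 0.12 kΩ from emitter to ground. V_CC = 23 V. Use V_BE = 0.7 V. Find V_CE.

Thevenize the base divider: V_Th = V_CC·R_2/(R_1+R_2) = 23×120/270 = 10.2 V, R_Th = R_1‖R_2 = 66.7 kΩ.
Base-emitter loop: V_Th = I_B·R_Th + V_BE + (β+1)I_B·R_E, so I_B = (10.2 − 0.7) / (66.7 + 101×0.12) = 0.121 mA.
I_C = β·I_B = 100×0.121 = 12.1 mA, and I_E = (β+1)I_B = 12.2 mA.
V_CE = V_CC − I_C·R_C − I_E·R_E = 23 − 12.1×0.82 − 12.2×0.12 = 11.6 V.
V_CE = 11.6 V > 0.2 V confirms active-region operation.

V_CE ≈ 12 V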